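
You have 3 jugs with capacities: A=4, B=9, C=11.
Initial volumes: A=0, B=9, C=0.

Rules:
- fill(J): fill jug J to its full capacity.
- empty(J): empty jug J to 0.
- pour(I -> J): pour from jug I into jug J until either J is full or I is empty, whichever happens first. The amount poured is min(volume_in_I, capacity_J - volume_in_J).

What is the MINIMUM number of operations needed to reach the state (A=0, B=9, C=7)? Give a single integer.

Answer: 3

Derivation:
BFS from (A=0, B=9, C=0). One shortest path:
  1. fill(C) -> (A=0 B=9 C=11)
  2. pour(C -> A) -> (A=4 B=9 C=7)
  3. empty(A) -> (A=0 B=9 C=7)
Reached target in 3 moves.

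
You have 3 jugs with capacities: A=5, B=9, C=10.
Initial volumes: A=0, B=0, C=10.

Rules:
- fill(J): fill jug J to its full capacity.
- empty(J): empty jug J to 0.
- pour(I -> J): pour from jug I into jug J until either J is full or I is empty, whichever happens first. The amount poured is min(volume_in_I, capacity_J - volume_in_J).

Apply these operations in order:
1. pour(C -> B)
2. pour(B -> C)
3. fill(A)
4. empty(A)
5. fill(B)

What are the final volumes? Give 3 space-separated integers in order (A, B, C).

Step 1: pour(C -> B) -> (A=0 B=9 C=1)
Step 2: pour(B -> C) -> (A=0 B=0 C=10)
Step 3: fill(A) -> (A=5 B=0 C=10)
Step 4: empty(A) -> (A=0 B=0 C=10)
Step 5: fill(B) -> (A=0 B=9 C=10)

Answer: 0 9 10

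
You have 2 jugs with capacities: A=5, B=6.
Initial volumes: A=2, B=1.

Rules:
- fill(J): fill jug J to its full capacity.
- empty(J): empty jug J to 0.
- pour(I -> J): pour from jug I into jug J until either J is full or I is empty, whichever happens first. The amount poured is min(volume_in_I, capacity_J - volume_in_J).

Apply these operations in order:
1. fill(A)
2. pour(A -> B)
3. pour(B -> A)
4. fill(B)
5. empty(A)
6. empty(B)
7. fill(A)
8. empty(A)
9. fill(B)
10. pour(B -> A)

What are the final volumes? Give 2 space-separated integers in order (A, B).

Step 1: fill(A) -> (A=5 B=1)
Step 2: pour(A -> B) -> (A=0 B=6)
Step 3: pour(B -> A) -> (A=5 B=1)
Step 4: fill(B) -> (A=5 B=6)
Step 5: empty(A) -> (A=0 B=6)
Step 6: empty(B) -> (A=0 B=0)
Step 7: fill(A) -> (A=5 B=0)
Step 8: empty(A) -> (A=0 B=0)
Step 9: fill(B) -> (A=0 B=6)
Step 10: pour(B -> A) -> (A=5 B=1)

Answer: 5 1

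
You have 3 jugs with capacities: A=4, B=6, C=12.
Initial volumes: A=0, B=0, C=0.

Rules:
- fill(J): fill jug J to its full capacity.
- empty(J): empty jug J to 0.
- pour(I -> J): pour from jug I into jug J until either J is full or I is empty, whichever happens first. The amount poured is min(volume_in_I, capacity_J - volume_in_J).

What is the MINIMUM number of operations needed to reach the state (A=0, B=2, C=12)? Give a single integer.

BFS from (A=0, B=0, C=0). One shortest path:
  1. fill(B) -> (A=0 B=6 C=0)
  2. fill(C) -> (A=0 B=6 C=12)
  3. pour(B -> A) -> (A=4 B=2 C=12)
  4. empty(A) -> (A=0 B=2 C=12)
Reached target in 4 moves.

Answer: 4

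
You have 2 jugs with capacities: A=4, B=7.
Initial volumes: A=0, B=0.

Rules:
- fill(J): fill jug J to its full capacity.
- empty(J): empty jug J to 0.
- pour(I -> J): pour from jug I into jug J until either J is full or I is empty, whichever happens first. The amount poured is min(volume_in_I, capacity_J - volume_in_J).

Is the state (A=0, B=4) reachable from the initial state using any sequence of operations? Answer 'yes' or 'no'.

BFS from (A=0, B=0):
  1. fill(A) -> (A=4 B=0)
  2. pour(A -> B) -> (A=0 B=4)
Target reached → yes.

Answer: yes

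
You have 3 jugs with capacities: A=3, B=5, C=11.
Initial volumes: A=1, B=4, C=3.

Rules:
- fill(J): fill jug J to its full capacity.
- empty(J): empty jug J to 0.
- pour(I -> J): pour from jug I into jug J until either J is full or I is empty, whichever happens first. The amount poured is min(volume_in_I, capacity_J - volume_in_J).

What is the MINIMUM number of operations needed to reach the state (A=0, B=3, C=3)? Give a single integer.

Answer: 3

Derivation:
BFS from (A=1, B=4, C=3). One shortest path:
  1. fill(A) -> (A=3 B=4 C=3)
  2. empty(B) -> (A=3 B=0 C=3)
  3. pour(A -> B) -> (A=0 B=3 C=3)
Reached target in 3 moves.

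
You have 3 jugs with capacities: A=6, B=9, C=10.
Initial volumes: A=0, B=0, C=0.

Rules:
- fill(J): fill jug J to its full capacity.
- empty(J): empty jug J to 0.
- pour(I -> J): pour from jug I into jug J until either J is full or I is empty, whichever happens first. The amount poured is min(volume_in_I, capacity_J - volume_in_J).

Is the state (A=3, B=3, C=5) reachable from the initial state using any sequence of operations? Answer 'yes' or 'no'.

Answer: no

Derivation:
BFS explored all 410 reachable states.
Reachable set includes: (0,0,0), (0,0,1), (0,0,2), (0,0,3), (0,0,4), (0,0,5), (0,0,6), (0,0,7), (0,0,8), (0,0,9), (0,0,10), (0,1,0) ...
Target (A=3, B=3, C=5) not in reachable set → no.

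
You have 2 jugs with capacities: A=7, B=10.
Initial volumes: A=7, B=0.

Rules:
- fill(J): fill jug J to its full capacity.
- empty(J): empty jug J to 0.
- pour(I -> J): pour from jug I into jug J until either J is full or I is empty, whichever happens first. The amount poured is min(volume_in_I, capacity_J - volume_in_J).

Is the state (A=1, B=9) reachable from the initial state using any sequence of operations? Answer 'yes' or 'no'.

BFS explored all 34 reachable states.
Reachable set includes: (0,0), (0,1), (0,2), (0,3), (0,4), (0,5), (0,6), (0,7), (0,8), (0,9), (0,10), (1,0) ...
Target (A=1, B=9) not in reachable set → no.

Answer: no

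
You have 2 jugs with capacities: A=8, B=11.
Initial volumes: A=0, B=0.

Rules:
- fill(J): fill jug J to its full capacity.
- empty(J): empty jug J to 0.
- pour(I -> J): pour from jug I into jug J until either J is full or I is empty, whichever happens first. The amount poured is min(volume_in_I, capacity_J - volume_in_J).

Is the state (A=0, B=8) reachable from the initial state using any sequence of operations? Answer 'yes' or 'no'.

Answer: yes

Derivation:
BFS from (A=0, B=0):
  1. fill(A) -> (A=8 B=0)
  2. pour(A -> B) -> (A=0 B=8)
Target reached → yes.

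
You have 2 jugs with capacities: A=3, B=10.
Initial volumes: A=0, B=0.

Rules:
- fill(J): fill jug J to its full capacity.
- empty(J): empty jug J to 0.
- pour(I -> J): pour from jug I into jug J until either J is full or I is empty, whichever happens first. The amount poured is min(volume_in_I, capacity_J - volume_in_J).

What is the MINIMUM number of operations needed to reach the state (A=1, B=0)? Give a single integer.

BFS from (A=0, B=0). One shortest path:
  1. fill(B) -> (A=0 B=10)
  2. pour(B -> A) -> (A=3 B=7)
  3. empty(A) -> (A=0 B=7)
  4. pour(B -> A) -> (A=3 B=4)
  5. empty(A) -> (A=0 B=4)
  6. pour(B -> A) -> (A=3 B=1)
  7. empty(A) -> (A=0 B=1)
  8. pour(B -> A) -> (A=1 B=0)
Reached target in 8 moves.

Answer: 8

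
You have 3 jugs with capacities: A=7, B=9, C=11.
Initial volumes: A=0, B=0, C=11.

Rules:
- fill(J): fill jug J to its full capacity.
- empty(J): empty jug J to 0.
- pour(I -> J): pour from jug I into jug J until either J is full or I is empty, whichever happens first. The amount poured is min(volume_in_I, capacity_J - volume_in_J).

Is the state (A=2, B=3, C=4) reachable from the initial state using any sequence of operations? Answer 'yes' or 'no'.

Answer: no

Derivation:
BFS explored all 480 reachable states.
Reachable set includes: (0,0,0), (0,0,1), (0,0,2), (0,0,3), (0,0,4), (0,0,5), (0,0,6), (0,0,7), (0,0,8), (0,0,9), (0,0,10), (0,0,11) ...
Target (A=2, B=3, C=4) not in reachable set → no.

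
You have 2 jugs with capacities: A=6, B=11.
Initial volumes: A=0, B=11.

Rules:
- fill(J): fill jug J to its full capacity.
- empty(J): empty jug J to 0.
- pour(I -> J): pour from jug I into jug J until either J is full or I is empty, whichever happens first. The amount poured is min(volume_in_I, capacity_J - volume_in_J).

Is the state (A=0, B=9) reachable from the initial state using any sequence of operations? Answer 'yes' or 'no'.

Answer: yes

Derivation:
BFS from (A=0, B=11):
  1. pour(B -> A) -> (A=6 B=5)
  2. empty(A) -> (A=0 B=5)
  3. pour(B -> A) -> (A=5 B=0)
  4. fill(B) -> (A=5 B=11)
  5. pour(B -> A) -> (A=6 B=10)
  6. empty(A) -> (A=0 B=10)
  7. pour(B -> A) -> (A=6 B=4)
  8. empty(A) -> (A=0 B=4)
  9. pour(B -> A) -> (A=4 B=0)
  10. fill(B) -> (A=4 B=11)
  11. pour(B -> A) -> (A=6 B=9)
  12. empty(A) -> (A=0 B=9)
Target reached → yes.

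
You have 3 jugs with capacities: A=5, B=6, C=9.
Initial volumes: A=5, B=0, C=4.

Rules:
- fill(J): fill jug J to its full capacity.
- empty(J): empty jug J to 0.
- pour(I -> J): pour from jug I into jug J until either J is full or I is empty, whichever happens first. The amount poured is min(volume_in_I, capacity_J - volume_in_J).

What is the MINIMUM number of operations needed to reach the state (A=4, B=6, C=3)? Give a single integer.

BFS from (A=5, B=0, C=4). One shortest path:
  1. empty(A) -> (A=0 B=0 C=4)
  2. pour(C -> A) -> (A=4 B=0 C=0)
  3. fill(C) -> (A=4 B=0 C=9)
  4. pour(C -> B) -> (A=4 B=6 C=3)
Reached target in 4 moves.

Answer: 4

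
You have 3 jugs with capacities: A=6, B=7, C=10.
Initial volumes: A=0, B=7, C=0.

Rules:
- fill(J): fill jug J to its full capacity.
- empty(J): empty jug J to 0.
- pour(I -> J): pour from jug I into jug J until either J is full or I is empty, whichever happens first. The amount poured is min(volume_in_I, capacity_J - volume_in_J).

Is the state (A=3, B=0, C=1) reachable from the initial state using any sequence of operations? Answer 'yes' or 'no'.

Answer: yes

Derivation:
BFS from (A=0, B=7, C=0):
  1. pour(B -> C) -> (A=0 B=0 C=7)
  2. fill(B) -> (A=0 B=7 C=7)
  3. pour(B -> A) -> (A=6 B=1 C=7)
  4. pour(A -> C) -> (A=3 B=1 C=10)
  5. empty(C) -> (A=3 B=1 C=0)
  6. pour(B -> C) -> (A=3 B=0 C=1)
Target reached → yes.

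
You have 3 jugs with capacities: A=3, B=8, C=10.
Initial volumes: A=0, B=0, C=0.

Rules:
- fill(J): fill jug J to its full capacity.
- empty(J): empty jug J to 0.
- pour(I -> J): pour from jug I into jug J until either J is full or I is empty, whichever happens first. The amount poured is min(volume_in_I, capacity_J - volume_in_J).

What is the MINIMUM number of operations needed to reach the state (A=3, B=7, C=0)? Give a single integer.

BFS from (A=0, B=0, C=0). One shortest path:
  1. fill(C) -> (A=0 B=0 C=10)
  2. pour(C -> A) -> (A=3 B=0 C=7)
  3. pour(C -> B) -> (A=3 B=7 C=0)
Reached target in 3 moves.

Answer: 3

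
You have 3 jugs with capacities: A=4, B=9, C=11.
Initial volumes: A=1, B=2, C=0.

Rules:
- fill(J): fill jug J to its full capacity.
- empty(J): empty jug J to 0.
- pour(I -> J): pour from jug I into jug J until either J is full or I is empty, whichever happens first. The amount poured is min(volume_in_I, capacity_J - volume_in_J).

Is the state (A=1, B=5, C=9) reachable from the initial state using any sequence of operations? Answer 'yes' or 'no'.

Answer: no

Derivation:
BFS explored all 360 reachable states.
Reachable set includes: (0,0,0), (0,0,1), (0,0,2), (0,0,3), (0,0,4), (0,0,5), (0,0,6), (0,0,7), (0,0,8), (0,0,9), (0,0,10), (0,0,11) ...
Target (A=1, B=5, C=9) not in reachable set → no.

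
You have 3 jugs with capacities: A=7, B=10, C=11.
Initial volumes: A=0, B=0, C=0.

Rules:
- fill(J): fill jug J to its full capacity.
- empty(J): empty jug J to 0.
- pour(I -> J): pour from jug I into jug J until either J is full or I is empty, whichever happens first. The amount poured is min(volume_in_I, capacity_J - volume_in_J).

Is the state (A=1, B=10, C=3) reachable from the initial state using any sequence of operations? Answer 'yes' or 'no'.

Answer: yes

Derivation:
BFS from (A=0, B=0, C=0):
  1. fill(C) -> (A=0 B=0 C=11)
  2. pour(C -> B) -> (A=0 B=10 C=1)
  3. pour(B -> A) -> (A=7 B=3 C=1)
  4. empty(A) -> (A=0 B=3 C=1)
  5. pour(C -> A) -> (A=1 B=3 C=0)
  6. pour(B -> C) -> (A=1 B=0 C=3)
  7. fill(B) -> (A=1 B=10 C=3)
Target reached → yes.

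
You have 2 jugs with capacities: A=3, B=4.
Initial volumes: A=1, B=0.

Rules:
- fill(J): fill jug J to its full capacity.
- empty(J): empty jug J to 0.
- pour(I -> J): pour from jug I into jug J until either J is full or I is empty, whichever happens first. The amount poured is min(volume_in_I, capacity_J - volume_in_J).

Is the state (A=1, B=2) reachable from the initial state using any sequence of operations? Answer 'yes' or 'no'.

Answer: no

Derivation:
BFS explored all 14 reachable states.
Reachable set includes: (0,0), (0,1), (0,2), (0,3), (0,4), (1,0), (1,4), (2,0), (2,4), (3,0), (3,1), (3,2) ...
Target (A=1, B=2) not in reachable set → no.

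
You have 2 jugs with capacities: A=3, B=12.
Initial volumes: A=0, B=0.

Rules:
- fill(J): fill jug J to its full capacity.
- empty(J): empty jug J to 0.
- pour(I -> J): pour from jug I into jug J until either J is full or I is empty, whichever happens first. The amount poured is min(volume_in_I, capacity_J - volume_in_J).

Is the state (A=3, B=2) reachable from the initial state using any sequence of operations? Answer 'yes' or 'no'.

BFS explored all 10 reachable states.
Reachable set includes: (0,0), (0,3), (0,6), (0,9), (0,12), (3,0), (3,3), (3,6), (3,9), (3,12)
Target (A=3, B=2) not in reachable set → no.

Answer: no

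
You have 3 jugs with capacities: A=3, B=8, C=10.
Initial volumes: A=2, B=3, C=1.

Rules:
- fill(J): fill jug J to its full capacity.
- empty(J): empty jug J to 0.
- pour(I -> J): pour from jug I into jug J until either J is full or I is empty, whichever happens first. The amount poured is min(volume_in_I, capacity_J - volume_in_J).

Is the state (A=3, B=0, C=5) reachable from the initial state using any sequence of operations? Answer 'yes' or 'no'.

BFS from (A=2, B=3, C=1):
  1. fill(A) -> (A=3 B=3 C=1)
  2. fill(C) -> (A=3 B=3 C=10)
  3. pour(C -> B) -> (A=3 B=8 C=5)
  4. empty(B) -> (A=3 B=0 C=5)
Target reached → yes.

Answer: yes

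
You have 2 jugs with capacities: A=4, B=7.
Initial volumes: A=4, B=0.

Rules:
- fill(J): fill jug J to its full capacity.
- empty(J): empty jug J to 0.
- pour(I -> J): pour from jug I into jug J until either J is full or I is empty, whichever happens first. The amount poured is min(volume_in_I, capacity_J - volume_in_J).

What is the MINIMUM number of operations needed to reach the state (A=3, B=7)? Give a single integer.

BFS from (A=4, B=0). One shortest path:
  1. empty(A) -> (A=0 B=0)
  2. fill(B) -> (A=0 B=7)
  3. pour(B -> A) -> (A=4 B=3)
  4. empty(A) -> (A=0 B=3)
  5. pour(B -> A) -> (A=3 B=0)
  6. fill(B) -> (A=3 B=7)
Reached target in 6 moves.

Answer: 6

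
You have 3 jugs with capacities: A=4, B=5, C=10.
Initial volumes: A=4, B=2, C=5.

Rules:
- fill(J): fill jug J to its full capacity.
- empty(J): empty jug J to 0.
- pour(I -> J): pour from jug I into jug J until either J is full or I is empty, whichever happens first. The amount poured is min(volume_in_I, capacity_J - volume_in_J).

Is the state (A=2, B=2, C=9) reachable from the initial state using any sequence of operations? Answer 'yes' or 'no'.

Answer: no

Derivation:
BFS explored all 222 reachable states.
Reachable set includes: (0,0,0), (0,0,1), (0,0,2), (0,0,3), (0,0,4), (0,0,5), (0,0,6), (0,0,7), (0,0,8), (0,0,9), (0,0,10), (0,1,0) ...
Target (A=2, B=2, C=9) not in reachable set → no.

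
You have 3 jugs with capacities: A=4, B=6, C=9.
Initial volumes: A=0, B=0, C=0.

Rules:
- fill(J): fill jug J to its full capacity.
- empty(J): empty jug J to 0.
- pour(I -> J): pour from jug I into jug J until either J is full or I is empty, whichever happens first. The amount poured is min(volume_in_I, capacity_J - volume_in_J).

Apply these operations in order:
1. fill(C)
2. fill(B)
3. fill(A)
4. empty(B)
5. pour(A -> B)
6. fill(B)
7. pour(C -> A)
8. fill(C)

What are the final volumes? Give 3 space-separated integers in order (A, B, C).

Step 1: fill(C) -> (A=0 B=0 C=9)
Step 2: fill(B) -> (A=0 B=6 C=9)
Step 3: fill(A) -> (A=4 B=6 C=9)
Step 4: empty(B) -> (A=4 B=0 C=9)
Step 5: pour(A -> B) -> (A=0 B=4 C=9)
Step 6: fill(B) -> (A=0 B=6 C=9)
Step 7: pour(C -> A) -> (A=4 B=6 C=5)
Step 8: fill(C) -> (A=4 B=6 C=9)

Answer: 4 6 9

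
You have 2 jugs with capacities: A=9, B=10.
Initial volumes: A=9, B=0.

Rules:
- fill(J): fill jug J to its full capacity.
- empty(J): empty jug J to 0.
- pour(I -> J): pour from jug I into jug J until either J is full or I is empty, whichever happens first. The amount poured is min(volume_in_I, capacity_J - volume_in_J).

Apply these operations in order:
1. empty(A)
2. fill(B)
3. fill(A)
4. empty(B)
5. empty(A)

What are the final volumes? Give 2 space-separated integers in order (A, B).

Step 1: empty(A) -> (A=0 B=0)
Step 2: fill(B) -> (A=0 B=10)
Step 3: fill(A) -> (A=9 B=10)
Step 4: empty(B) -> (A=9 B=0)
Step 5: empty(A) -> (A=0 B=0)

Answer: 0 0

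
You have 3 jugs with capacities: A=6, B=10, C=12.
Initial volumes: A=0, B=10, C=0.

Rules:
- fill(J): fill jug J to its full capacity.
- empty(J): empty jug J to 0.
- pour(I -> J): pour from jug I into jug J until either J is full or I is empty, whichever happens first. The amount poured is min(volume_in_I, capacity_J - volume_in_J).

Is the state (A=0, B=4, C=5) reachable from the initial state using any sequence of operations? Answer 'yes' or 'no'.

BFS explored all 128 reachable states.
Reachable set includes: (0,0,0), (0,0,2), (0,0,4), (0,0,6), (0,0,8), (0,0,10), (0,0,12), (0,2,0), (0,2,2), (0,2,4), (0,2,6), (0,2,8) ...
Target (A=0, B=4, C=5) not in reachable set → no.

Answer: no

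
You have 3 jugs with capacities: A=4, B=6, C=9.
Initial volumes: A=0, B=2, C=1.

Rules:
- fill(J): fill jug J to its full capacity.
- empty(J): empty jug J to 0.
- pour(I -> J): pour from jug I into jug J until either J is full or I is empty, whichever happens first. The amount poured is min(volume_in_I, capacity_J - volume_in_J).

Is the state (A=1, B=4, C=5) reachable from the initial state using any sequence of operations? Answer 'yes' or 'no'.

Answer: no

Derivation:
BFS explored all 230 reachable states.
Reachable set includes: (0,0,0), (0,0,1), (0,0,2), (0,0,3), (0,0,4), (0,0,5), (0,0,6), (0,0,7), (0,0,8), (0,0,9), (0,1,0), (0,1,1) ...
Target (A=1, B=4, C=5) not in reachable set → no.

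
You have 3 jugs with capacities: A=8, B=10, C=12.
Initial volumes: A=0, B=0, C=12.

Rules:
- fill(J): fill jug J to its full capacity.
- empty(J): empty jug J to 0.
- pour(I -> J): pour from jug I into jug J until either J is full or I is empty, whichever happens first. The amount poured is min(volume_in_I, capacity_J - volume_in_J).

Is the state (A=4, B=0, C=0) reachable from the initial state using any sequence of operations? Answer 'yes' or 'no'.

Answer: yes

Derivation:
BFS from (A=0, B=0, C=12):
  1. pour(C -> A) -> (A=8 B=0 C=4)
  2. empty(A) -> (A=0 B=0 C=4)
  3. pour(C -> A) -> (A=4 B=0 C=0)
Target reached → yes.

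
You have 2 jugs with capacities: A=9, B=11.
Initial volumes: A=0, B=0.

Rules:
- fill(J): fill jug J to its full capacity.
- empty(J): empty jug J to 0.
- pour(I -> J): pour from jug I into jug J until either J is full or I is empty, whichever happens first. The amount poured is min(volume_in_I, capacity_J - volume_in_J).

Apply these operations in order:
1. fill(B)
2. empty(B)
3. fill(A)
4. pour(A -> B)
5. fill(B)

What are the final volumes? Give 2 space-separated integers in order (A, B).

Step 1: fill(B) -> (A=0 B=11)
Step 2: empty(B) -> (A=0 B=0)
Step 3: fill(A) -> (A=9 B=0)
Step 4: pour(A -> B) -> (A=0 B=9)
Step 5: fill(B) -> (A=0 B=11)

Answer: 0 11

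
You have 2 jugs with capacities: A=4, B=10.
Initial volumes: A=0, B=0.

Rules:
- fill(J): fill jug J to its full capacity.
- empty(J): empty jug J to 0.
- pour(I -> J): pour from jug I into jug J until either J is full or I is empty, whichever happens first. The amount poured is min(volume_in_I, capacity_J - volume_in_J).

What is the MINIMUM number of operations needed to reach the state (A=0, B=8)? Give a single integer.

Answer: 4

Derivation:
BFS from (A=0, B=0). One shortest path:
  1. fill(A) -> (A=4 B=0)
  2. pour(A -> B) -> (A=0 B=4)
  3. fill(A) -> (A=4 B=4)
  4. pour(A -> B) -> (A=0 B=8)
Reached target in 4 moves.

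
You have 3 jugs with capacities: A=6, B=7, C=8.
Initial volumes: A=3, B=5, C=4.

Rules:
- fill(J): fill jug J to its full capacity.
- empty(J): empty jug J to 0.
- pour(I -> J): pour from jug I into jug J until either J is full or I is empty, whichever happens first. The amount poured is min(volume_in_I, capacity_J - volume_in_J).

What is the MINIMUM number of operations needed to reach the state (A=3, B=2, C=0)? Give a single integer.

Answer: 3

Derivation:
BFS from (A=3, B=5, C=4). One shortest path:
  1. pour(C -> B) -> (A=3 B=7 C=2)
  2. empty(B) -> (A=3 B=0 C=2)
  3. pour(C -> B) -> (A=3 B=2 C=0)
Reached target in 3 moves.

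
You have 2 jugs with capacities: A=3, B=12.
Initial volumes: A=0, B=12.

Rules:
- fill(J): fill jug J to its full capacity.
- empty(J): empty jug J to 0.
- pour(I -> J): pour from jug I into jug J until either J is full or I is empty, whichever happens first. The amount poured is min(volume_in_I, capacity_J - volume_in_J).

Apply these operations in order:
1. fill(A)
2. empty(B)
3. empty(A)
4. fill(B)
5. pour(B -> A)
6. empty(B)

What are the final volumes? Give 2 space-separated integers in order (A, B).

Step 1: fill(A) -> (A=3 B=12)
Step 2: empty(B) -> (A=3 B=0)
Step 3: empty(A) -> (A=0 B=0)
Step 4: fill(B) -> (A=0 B=12)
Step 5: pour(B -> A) -> (A=3 B=9)
Step 6: empty(B) -> (A=3 B=0)

Answer: 3 0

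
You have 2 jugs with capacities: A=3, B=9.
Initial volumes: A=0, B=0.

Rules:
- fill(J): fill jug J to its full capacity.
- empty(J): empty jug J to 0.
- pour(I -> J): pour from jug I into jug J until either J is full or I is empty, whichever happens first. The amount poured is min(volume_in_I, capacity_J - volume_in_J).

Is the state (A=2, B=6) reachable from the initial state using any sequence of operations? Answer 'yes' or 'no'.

Answer: no

Derivation:
BFS explored all 8 reachable states.
Reachable set includes: (0,0), (0,3), (0,6), (0,9), (3,0), (3,3), (3,6), (3,9)
Target (A=2, B=6) not in reachable set → no.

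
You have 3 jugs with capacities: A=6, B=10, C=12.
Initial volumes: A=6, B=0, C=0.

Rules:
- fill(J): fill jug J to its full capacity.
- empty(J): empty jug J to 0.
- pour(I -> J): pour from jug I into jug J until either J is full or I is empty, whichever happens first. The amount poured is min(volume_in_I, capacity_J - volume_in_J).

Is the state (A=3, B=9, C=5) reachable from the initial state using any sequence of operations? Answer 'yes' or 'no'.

BFS explored all 128 reachable states.
Reachable set includes: (0,0,0), (0,0,2), (0,0,4), (0,0,6), (0,0,8), (0,0,10), (0,0,12), (0,2,0), (0,2,2), (0,2,4), (0,2,6), (0,2,8) ...
Target (A=3, B=9, C=5) not in reachable set → no.

Answer: no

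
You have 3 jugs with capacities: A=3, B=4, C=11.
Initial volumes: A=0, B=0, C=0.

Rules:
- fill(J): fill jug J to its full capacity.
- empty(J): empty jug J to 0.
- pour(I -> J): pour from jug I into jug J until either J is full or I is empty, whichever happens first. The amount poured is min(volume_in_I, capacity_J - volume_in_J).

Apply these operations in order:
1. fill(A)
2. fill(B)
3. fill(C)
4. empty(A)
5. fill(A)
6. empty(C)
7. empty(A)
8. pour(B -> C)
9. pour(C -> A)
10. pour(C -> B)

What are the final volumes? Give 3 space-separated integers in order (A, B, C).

Step 1: fill(A) -> (A=3 B=0 C=0)
Step 2: fill(B) -> (A=3 B=4 C=0)
Step 3: fill(C) -> (A=3 B=4 C=11)
Step 4: empty(A) -> (A=0 B=4 C=11)
Step 5: fill(A) -> (A=3 B=4 C=11)
Step 6: empty(C) -> (A=3 B=4 C=0)
Step 7: empty(A) -> (A=0 B=4 C=0)
Step 8: pour(B -> C) -> (A=0 B=0 C=4)
Step 9: pour(C -> A) -> (A=3 B=0 C=1)
Step 10: pour(C -> B) -> (A=3 B=1 C=0)

Answer: 3 1 0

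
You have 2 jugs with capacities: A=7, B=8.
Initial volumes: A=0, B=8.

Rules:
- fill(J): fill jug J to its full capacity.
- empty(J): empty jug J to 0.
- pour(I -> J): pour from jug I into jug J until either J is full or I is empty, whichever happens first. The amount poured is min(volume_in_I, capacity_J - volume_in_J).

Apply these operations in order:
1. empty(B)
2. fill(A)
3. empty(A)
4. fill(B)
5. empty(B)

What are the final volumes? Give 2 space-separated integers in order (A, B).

Answer: 0 0

Derivation:
Step 1: empty(B) -> (A=0 B=0)
Step 2: fill(A) -> (A=7 B=0)
Step 3: empty(A) -> (A=0 B=0)
Step 4: fill(B) -> (A=0 B=8)
Step 5: empty(B) -> (A=0 B=0)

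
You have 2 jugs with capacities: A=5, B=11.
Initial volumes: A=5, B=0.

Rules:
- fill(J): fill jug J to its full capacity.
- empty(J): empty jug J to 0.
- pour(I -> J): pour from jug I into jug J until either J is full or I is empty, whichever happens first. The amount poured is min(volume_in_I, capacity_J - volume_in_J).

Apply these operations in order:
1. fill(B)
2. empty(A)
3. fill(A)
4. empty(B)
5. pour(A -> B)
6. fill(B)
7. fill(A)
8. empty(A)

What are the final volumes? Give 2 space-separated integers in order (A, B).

Answer: 0 11

Derivation:
Step 1: fill(B) -> (A=5 B=11)
Step 2: empty(A) -> (A=0 B=11)
Step 3: fill(A) -> (A=5 B=11)
Step 4: empty(B) -> (A=5 B=0)
Step 5: pour(A -> B) -> (A=0 B=5)
Step 6: fill(B) -> (A=0 B=11)
Step 7: fill(A) -> (A=5 B=11)
Step 8: empty(A) -> (A=0 B=11)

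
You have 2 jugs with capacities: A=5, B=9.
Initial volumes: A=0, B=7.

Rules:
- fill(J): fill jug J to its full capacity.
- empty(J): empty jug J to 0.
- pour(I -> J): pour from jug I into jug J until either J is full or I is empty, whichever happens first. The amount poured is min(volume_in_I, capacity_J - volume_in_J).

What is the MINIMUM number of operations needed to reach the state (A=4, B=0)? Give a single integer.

BFS from (A=0, B=7). One shortest path:
  1. fill(B) -> (A=0 B=9)
  2. pour(B -> A) -> (A=5 B=4)
  3. empty(A) -> (A=0 B=4)
  4. pour(B -> A) -> (A=4 B=0)
Reached target in 4 moves.

Answer: 4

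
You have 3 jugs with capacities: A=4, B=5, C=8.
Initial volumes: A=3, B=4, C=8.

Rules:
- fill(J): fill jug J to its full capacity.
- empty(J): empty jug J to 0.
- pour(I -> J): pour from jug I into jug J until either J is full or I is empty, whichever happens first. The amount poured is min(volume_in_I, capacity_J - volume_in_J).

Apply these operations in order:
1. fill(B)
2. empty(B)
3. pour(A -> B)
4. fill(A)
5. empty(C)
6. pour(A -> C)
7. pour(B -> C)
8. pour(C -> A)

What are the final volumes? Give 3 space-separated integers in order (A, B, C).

Answer: 4 0 3

Derivation:
Step 1: fill(B) -> (A=3 B=5 C=8)
Step 2: empty(B) -> (A=3 B=0 C=8)
Step 3: pour(A -> B) -> (A=0 B=3 C=8)
Step 4: fill(A) -> (A=4 B=3 C=8)
Step 5: empty(C) -> (A=4 B=3 C=0)
Step 6: pour(A -> C) -> (A=0 B=3 C=4)
Step 7: pour(B -> C) -> (A=0 B=0 C=7)
Step 8: pour(C -> A) -> (A=4 B=0 C=3)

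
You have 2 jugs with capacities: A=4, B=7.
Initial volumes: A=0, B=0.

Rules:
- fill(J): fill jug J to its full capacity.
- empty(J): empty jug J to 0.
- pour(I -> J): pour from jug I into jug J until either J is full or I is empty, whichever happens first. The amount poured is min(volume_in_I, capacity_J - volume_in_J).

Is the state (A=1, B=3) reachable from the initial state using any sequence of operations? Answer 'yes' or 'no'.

Answer: no

Derivation:
BFS explored all 22 reachable states.
Reachable set includes: (0,0), (0,1), (0,2), (0,3), (0,4), (0,5), (0,6), (0,7), (1,0), (1,7), (2,0), (2,7) ...
Target (A=1, B=3) not in reachable set → no.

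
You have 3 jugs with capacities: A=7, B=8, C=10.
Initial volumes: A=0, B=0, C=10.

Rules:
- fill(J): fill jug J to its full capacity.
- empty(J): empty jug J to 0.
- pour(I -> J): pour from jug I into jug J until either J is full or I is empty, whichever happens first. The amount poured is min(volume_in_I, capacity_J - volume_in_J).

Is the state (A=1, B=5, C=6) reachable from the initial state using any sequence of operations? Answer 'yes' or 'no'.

Answer: no

Derivation:
BFS explored all 414 reachable states.
Reachable set includes: (0,0,0), (0,0,1), (0,0,2), (0,0,3), (0,0,4), (0,0,5), (0,0,6), (0,0,7), (0,0,8), (0,0,9), (0,0,10), (0,1,0) ...
Target (A=1, B=5, C=6) not in reachable set → no.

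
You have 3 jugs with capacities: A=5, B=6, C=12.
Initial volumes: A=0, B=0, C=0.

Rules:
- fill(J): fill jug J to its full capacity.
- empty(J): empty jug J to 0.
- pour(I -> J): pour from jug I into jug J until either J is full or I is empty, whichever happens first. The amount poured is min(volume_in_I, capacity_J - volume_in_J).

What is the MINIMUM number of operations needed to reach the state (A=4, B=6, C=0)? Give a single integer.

Answer: 4

Derivation:
BFS from (A=0, B=0, C=0). One shortest path:
  1. fill(A) -> (A=5 B=0 C=0)
  2. pour(A -> B) -> (A=0 B=5 C=0)
  3. fill(A) -> (A=5 B=5 C=0)
  4. pour(A -> B) -> (A=4 B=6 C=0)
Reached target in 4 moves.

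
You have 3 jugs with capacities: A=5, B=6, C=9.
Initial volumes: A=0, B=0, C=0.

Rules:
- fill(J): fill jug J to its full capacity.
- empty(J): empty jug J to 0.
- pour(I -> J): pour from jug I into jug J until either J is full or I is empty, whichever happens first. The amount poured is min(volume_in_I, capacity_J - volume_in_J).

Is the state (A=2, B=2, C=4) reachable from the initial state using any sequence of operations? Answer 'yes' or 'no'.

BFS explored all 260 reachable states.
Reachable set includes: (0,0,0), (0,0,1), (0,0,2), (0,0,3), (0,0,4), (0,0,5), (0,0,6), (0,0,7), (0,0,8), (0,0,9), (0,1,0), (0,1,1) ...
Target (A=2, B=2, C=4) not in reachable set → no.

Answer: no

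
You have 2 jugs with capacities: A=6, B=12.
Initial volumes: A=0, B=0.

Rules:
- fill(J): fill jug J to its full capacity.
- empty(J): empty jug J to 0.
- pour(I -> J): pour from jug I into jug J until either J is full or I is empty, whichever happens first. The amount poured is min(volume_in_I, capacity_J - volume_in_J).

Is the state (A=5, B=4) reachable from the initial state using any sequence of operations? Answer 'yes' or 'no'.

BFS explored all 6 reachable states.
Reachable set includes: (0,0), (0,6), (0,12), (6,0), (6,6), (6,12)
Target (A=5, B=4) not in reachable set → no.

Answer: no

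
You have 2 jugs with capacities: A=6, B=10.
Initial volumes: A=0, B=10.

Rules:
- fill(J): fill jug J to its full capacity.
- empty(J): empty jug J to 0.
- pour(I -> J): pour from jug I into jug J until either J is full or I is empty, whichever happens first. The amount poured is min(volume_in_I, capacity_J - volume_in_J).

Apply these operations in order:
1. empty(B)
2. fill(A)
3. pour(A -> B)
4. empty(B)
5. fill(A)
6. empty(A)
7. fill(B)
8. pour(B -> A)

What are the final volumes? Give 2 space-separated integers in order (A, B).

Answer: 6 4

Derivation:
Step 1: empty(B) -> (A=0 B=0)
Step 2: fill(A) -> (A=6 B=0)
Step 3: pour(A -> B) -> (A=0 B=6)
Step 4: empty(B) -> (A=0 B=0)
Step 5: fill(A) -> (A=6 B=0)
Step 6: empty(A) -> (A=0 B=0)
Step 7: fill(B) -> (A=0 B=10)
Step 8: pour(B -> A) -> (A=6 B=4)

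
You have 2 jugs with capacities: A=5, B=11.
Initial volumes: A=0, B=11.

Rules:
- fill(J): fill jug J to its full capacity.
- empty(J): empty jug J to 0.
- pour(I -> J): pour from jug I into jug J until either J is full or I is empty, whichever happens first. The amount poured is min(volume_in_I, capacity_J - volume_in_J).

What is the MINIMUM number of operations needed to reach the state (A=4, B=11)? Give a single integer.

BFS from (A=0, B=11). One shortest path:
  1. fill(A) -> (A=5 B=11)
  2. empty(B) -> (A=5 B=0)
  3. pour(A -> B) -> (A=0 B=5)
  4. fill(A) -> (A=5 B=5)
  5. pour(A -> B) -> (A=0 B=10)
  6. fill(A) -> (A=5 B=10)
  7. pour(A -> B) -> (A=4 B=11)
Reached target in 7 moves.

Answer: 7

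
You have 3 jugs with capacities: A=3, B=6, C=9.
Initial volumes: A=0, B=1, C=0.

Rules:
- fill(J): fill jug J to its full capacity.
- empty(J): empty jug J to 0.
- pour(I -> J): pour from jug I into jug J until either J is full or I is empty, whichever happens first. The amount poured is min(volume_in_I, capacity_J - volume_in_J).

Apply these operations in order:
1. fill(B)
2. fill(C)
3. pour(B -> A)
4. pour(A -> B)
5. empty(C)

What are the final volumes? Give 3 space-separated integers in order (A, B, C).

Step 1: fill(B) -> (A=0 B=6 C=0)
Step 2: fill(C) -> (A=0 B=6 C=9)
Step 3: pour(B -> A) -> (A=3 B=3 C=9)
Step 4: pour(A -> B) -> (A=0 B=6 C=9)
Step 5: empty(C) -> (A=0 B=6 C=0)

Answer: 0 6 0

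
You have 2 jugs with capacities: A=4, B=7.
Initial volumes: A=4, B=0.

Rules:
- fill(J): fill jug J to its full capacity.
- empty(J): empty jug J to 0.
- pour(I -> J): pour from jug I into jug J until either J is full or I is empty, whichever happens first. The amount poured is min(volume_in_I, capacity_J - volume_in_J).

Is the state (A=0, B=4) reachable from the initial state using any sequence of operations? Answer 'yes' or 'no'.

Answer: yes

Derivation:
BFS from (A=4, B=0):
  1. pour(A -> B) -> (A=0 B=4)
Target reached → yes.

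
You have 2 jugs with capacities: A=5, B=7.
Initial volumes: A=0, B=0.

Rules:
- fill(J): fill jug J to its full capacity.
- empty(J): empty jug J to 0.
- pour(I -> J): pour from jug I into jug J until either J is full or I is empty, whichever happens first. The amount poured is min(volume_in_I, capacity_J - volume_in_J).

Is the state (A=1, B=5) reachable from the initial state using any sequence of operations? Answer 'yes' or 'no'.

Answer: no

Derivation:
BFS explored all 24 reachable states.
Reachable set includes: (0,0), (0,1), (0,2), (0,3), (0,4), (0,5), (0,6), (0,7), (1,0), (1,7), (2,0), (2,7) ...
Target (A=1, B=5) not in reachable set → no.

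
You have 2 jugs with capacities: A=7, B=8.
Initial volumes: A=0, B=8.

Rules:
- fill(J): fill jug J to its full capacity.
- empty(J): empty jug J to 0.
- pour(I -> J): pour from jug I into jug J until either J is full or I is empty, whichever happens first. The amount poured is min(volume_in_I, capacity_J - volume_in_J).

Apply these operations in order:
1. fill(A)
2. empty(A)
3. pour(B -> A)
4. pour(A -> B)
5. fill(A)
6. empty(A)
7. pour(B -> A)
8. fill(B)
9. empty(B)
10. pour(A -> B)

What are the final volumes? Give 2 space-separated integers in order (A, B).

Step 1: fill(A) -> (A=7 B=8)
Step 2: empty(A) -> (A=0 B=8)
Step 3: pour(B -> A) -> (A=7 B=1)
Step 4: pour(A -> B) -> (A=0 B=8)
Step 5: fill(A) -> (A=7 B=8)
Step 6: empty(A) -> (A=0 B=8)
Step 7: pour(B -> A) -> (A=7 B=1)
Step 8: fill(B) -> (A=7 B=8)
Step 9: empty(B) -> (A=7 B=0)
Step 10: pour(A -> B) -> (A=0 B=7)

Answer: 0 7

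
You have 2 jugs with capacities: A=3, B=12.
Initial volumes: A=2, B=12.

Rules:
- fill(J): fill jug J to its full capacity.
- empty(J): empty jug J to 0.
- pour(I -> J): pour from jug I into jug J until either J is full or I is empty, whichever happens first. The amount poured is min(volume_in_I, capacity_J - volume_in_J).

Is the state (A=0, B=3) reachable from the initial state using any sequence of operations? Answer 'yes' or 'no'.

Answer: yes

Derivation:
BFS from (A=2, B=12):
  1. fill(A) -> (A=3 B=12)
  2. empty(B) -> (A=3 B=0)
  3. pour(A -> B) -> (A=0 B=3)
Target reached → yes.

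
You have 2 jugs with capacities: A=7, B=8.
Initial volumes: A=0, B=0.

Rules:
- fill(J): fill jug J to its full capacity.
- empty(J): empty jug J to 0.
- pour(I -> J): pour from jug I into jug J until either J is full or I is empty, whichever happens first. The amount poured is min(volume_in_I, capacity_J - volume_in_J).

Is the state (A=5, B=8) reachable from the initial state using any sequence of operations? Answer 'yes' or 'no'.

Answer: yes

Derivation:
BFS from (A=0, B=0):
  1. fill(A) -> (A=7 B=0)
  2. pour(A -> B) -> (A=0 B=7)
  3. fill(A) -> (A=7 B=7)
  4. pour(A -> B) -> (A=6 B=8)
  5. empty(B) -> (A=6 B=0)
  6. pour(A -> B) -> (A=0 B=6)
  7. fill(A) -> (A=7 B=6)
  8. pour(A -> B) -> (A=5 B=8)
Target reached → yes.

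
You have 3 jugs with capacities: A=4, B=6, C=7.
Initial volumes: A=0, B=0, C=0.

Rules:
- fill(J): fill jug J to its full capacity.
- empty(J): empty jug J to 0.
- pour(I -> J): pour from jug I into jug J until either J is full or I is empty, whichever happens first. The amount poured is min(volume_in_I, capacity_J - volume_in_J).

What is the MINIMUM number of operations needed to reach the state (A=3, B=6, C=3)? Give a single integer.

BFS from (A=0, B=0, C=0). One shortest path:
  1. fill(B) -> (A=0 B=6 C=0)
  2. pour(B -> C) -> (A=0 B=0 C=6)
  3. fill(B) -> (A=0 B=6 C=6)
  4. pour(B -> A) -> (A=4 B=2 C=6)
  5. pour(A -> C) -> (A=3 B=2 C=7)
  6. pour(C -> B) -> (A=3 B=6 C=3)
Reached target in 6 moves.

Answer: 6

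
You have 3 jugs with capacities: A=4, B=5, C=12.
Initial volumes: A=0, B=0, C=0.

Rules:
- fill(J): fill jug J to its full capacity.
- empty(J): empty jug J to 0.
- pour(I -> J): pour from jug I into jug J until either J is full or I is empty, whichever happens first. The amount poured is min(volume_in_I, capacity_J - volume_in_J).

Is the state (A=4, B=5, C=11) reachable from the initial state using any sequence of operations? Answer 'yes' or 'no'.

Answer: yes

Derivation:
BFS from (A=0, B=0, C=0):
  1. fill(A) -> (A=4 B=0 C=0)
  2. fill(C) -> (A=4 B=0 C=12)
  3. pour(A -> B) -> (A=0 B=4 C=12)
  4. fill(A) -> (A=4 B=4 C=12)
  5. pour(C -> B) -> (A=4 B=5 C=11)
Target reached → yes.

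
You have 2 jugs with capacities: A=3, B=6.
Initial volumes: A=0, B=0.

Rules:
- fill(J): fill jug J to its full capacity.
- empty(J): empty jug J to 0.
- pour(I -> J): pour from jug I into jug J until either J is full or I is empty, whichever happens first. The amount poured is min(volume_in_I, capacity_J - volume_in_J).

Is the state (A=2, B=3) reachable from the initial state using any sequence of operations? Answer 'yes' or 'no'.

BFS explored all 6 reachable states.
Reachable set includes: (0,0), (0,3), (0,6), (3,0), (3,3), (3,6)
Target (A=2, B=3) not in reachable set → no.

Answer: no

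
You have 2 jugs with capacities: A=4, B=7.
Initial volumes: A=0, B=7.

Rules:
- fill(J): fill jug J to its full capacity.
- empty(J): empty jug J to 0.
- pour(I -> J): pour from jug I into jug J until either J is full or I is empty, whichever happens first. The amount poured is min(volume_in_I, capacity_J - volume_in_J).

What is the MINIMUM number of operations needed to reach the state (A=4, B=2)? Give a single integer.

BFS from (A=0, B=7). One shortest path:
  1. pour(B -> A) -> (A=4 B=3)
  2. empty(A) -> (A=0 B=3)
  3. pour(B -> A) -> (A=3 B=0)
  4. fill(B) -> (A=3 B=7)
  5. pour(B -> A) -> (A=4 B=6)
  6. empty(A) -> (A=0 B=6)
  7. pour(B -> A) -> (A=4 B=2)
Reached target in 7 moves.

Answer: 7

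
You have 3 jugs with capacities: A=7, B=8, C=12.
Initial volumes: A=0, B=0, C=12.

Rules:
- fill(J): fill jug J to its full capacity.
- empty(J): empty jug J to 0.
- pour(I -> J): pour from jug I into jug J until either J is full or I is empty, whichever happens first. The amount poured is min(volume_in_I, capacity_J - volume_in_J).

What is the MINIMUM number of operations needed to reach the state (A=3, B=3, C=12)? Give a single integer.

Answer: 8

Derivation:
BFS from (A=0, B=0, C=12). One shortest path:
  1. fill(A) -> (A=7 B=0 C=12)
  2. pour(C -> B) -> (A=7 B=8 C=4)
  3. empty(B) -> (A=7 B=0 C=4)
  4. pour(C -> B) -> (A=7 B=4 C=0)
  5. pour(A -> C) -> (A=0 B=4 C=7)
  6. fill(A) -> (A=7 B=4 C=7)
  7. pour(A -> B) -> (A=3 B=8 C=7)
  8. pour(B -> C) -> (A=3 B=3 C=12)
Reached target in 8 moves.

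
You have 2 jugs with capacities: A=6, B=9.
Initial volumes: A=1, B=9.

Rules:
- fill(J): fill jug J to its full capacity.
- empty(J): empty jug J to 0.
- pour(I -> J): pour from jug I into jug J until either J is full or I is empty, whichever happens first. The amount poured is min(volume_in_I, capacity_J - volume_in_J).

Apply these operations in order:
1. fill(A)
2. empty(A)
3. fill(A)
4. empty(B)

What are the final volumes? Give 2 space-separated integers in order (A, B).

Answer: 6 0

Derivation:
Step 1: fill(A) -> (A=6 B=9)
Step 2: empty(A) -> (A=0 B=9)
Step 3: fill(A) -> (A=6 B=9)
Step 4: empty(B) -> (A=6 B=0)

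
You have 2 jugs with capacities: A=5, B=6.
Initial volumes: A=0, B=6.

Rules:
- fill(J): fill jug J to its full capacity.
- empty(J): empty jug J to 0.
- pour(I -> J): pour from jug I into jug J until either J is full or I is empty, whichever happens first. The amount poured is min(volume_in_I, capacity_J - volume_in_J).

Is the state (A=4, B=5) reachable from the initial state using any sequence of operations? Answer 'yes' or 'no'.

Answer: no

Derivation:
BFS explored all 22 reachable states.
Reachable set includes: (0,0), (0,1), (0,2), (0,3), (0,4), (0,5), (0,6), (1,0), (1,6), (2,0), (2,6), (3,0) ...
Target (A=4, B=5) not in reachable set → no.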